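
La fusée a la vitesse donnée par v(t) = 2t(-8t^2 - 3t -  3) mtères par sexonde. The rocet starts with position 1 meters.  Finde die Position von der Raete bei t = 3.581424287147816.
Wir müssen das Integral unserer Gleichung für die Geschwindigkeit v(t) = 2·t·(-8·t^2 - 3·t - 3) 1-mal finden. Mit ∫v(t)dt und Anwendung von x(0) = 1, finden wir x(t) = -4·t^4 - 2·t^3 - 3·t^2 + 1. Wir haben die Position x(t) = -4·t^4 - 2·t^3 - 3·t^2 + 1. Durch Einsetzen von t = 3.581424287147816: x(3.581424287147816) = -787.441455256646.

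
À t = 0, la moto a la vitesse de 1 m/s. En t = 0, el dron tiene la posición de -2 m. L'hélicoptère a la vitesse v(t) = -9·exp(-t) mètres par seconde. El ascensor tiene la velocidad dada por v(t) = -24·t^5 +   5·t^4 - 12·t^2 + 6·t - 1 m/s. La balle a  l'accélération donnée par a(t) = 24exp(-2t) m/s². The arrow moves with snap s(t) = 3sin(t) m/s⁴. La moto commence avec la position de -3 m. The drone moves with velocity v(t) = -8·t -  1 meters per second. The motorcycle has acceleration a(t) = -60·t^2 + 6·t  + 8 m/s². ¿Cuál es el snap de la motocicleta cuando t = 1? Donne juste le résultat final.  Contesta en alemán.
Bei t = 1, s = -120.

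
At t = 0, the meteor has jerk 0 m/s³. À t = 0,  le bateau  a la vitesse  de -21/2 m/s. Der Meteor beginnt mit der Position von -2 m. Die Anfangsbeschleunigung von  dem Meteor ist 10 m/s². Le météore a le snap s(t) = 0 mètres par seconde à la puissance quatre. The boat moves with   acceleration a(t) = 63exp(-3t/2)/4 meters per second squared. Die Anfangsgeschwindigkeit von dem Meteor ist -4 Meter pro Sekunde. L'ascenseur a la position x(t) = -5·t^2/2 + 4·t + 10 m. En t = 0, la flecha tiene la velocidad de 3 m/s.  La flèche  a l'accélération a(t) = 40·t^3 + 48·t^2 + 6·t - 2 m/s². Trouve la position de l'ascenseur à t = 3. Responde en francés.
Nous avons la position x(t) = -5·t^2/2 + 4·t + 10. En substituant t = 3: x(3) = -1/2.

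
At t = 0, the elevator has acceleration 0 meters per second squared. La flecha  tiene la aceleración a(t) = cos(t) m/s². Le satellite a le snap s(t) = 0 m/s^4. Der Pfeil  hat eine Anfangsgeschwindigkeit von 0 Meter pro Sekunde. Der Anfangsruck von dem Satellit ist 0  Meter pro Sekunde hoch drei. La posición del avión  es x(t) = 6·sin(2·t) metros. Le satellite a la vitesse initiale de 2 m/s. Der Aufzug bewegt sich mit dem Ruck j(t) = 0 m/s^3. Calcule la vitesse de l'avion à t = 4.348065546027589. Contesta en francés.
En partant de la position x(t) = 6·sin(2·t), nous prenons 1 dérivée. La dérivée de la position donne la vitesse: v(t) = 12·cos(2·t). De l'équation de la vitesse v(t) = 12·cos(2·t), nous substituons t = 4.348065546027589 pour obtenir v = -8.95291298450912.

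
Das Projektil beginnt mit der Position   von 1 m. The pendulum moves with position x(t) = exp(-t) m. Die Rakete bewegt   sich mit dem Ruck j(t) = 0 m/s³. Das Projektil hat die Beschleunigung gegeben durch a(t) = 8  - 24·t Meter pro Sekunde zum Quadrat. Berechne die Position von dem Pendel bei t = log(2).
Wir haben die Position x(t) = exp(-t). Durch Einsetzen von t = log(2): x(log(2)) = 1/2.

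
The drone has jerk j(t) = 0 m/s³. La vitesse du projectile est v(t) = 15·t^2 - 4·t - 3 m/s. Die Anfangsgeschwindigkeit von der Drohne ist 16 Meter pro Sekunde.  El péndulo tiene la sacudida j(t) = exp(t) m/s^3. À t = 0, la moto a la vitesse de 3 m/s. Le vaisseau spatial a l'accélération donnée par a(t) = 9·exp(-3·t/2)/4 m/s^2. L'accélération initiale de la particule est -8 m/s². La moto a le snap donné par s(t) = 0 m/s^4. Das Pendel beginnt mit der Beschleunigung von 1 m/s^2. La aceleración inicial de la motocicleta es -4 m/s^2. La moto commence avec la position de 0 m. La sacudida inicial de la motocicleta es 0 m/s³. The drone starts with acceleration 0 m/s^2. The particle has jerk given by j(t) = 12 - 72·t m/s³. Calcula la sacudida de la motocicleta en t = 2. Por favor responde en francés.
Nous devons intégrer notre équation du snap s(t) = 0 1 fois. En intégrant le snap et en utilisant la condition initiale j(0) = 0, nous obtenons j(t) = 0. En utilisant j(t) = 0 et en substituant t = 2, nous trouvons j = 0.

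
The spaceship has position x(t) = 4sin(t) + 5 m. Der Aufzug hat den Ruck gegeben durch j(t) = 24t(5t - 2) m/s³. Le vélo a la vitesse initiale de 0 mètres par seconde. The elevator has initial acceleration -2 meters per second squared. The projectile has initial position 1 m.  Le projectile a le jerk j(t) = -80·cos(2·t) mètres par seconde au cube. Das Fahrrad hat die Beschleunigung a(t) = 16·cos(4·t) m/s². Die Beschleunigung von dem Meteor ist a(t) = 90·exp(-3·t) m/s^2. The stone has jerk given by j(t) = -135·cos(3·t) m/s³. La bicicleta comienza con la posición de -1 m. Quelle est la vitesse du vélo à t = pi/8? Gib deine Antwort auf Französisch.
En partant de l'accélération a(t) = 16·cos(4·t), nous prenons 1 primitive. En prenant ∫a(t)dt et en appliquant v(0) = 0, nous trouvons v(t) = 4·sin(4·t). De l'équation de la vitesse v(t) = 4·sin(4·t), nous substituons t = pi/8 pour obtenir v = 4.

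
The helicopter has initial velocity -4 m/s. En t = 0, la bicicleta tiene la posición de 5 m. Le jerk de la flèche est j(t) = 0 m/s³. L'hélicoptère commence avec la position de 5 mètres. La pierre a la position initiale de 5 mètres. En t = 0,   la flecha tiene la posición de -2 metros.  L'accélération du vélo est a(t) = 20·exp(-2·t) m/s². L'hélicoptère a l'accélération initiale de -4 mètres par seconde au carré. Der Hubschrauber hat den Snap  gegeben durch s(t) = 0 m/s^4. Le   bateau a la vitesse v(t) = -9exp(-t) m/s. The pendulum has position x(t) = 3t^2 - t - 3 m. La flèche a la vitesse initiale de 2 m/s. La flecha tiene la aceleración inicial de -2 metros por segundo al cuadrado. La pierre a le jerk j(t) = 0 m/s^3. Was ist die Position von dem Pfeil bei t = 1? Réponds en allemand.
Wir müssen unsere Gleichung für den Ruck j(t) = 0 3-mal integrieren. Das Integral von dem Ruck ist die Beschleunigung. Mit a(0) = -2 erhalten wir a(t) = -2. Mit ∫a(t)dt und Anwendung von v(0) = 2, finden wir v(t) = 2 - 2·t. Mit ∫v(t)dt und Anwendung von x(0) = -2, finden wir x(t) = -t^2 + 2·t - 2. Mit x(t) = -t^2 + 2·t - 2 und Einsetzen von t = 1, finden wir x = -1.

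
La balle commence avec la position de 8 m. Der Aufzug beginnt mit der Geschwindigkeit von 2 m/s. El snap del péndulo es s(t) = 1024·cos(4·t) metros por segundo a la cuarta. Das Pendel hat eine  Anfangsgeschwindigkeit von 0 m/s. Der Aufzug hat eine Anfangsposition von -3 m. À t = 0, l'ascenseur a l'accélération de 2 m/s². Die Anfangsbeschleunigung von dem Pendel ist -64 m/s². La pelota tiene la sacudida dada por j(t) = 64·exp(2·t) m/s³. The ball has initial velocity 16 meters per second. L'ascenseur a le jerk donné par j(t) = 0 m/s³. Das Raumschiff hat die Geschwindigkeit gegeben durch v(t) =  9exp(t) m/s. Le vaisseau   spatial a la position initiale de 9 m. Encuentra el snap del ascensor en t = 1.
Partiendo de la sacudida j(t) = 0, tomamos 1 derivada. La derivada de la sacudida da el snap: s(t) = 0. Usando s(t) = 0 y sustituyendo t = 1, encontramos s = 0.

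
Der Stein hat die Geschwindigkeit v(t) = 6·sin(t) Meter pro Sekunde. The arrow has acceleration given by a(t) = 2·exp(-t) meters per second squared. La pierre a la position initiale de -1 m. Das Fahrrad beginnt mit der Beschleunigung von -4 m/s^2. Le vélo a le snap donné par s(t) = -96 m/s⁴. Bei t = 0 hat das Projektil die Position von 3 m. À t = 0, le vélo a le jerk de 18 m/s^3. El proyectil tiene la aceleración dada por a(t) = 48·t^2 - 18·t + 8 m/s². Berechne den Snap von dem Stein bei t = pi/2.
Wir müssen unsere Gleichung für die Geschwindigkeit v(t) = 6·sin(t) 3-mal ableiten. Mit d/dt von v(t) finden wir a(t) = 6·cos(t). Mit d/dt von a(t) finden wir j(t) = -6·sin(t). Die Ableitung von dem Ruck ergibt den Snap: s(t) = -6·cos(t). Aus der Gleichung für den Snap s(t) = -6·cos(t), setzen wir t = pi/2 ein und erhalten s = 0.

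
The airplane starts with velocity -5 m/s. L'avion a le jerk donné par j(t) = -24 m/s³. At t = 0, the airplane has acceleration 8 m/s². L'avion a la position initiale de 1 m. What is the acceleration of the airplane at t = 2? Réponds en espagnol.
Necesitamos integrar nuestra ecuación de la sacudida j(t) = -24 1 vez. Tomando ∫j(t)dt y aplicando a(0) = 8, encontramos a(t) = 8 - 24·t. Usando a(t) = 8 - 24·t y sustituyendo t = 2, encontramos a = -40.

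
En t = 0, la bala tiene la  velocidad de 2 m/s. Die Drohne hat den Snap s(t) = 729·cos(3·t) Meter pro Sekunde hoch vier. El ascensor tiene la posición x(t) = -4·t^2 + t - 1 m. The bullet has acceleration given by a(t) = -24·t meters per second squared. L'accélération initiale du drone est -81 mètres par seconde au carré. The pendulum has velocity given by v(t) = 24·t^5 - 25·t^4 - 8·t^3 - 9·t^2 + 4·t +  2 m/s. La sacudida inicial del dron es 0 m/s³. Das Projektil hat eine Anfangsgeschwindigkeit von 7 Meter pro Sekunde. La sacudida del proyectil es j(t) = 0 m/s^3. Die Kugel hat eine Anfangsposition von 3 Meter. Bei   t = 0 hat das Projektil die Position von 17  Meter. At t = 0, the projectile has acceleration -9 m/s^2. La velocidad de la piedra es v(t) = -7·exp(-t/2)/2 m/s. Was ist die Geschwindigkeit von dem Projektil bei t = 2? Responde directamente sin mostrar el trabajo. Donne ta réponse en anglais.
v(2) = -11.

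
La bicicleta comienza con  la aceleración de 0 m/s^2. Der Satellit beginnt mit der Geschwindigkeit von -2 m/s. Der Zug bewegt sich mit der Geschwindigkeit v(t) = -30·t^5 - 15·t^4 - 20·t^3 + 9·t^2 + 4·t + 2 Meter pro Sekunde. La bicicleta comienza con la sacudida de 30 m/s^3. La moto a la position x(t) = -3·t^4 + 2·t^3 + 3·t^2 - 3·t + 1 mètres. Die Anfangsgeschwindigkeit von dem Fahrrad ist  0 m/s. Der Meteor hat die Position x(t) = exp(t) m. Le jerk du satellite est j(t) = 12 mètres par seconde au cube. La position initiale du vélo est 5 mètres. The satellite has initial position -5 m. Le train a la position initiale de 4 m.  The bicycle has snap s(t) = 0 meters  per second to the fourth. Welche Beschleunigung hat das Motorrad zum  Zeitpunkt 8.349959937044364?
Um dies zu lösen, müssen wir 2 Ableitungen unserer Gleichung für die Position x(t) = -3·t^4 + 2·t^3 + 3·t^2 - 3·t + 1 nehmen. Mit d/dt von x(t) finden wir v(t) = -12·t^3 + 6·t^2 + 6·t - 3. Mit d/dt von v(t) finden wir a(t) = -36·t^2 + 12·t + 6. Aus der Gleichung für die Beschleunigung a(t) = -36·t^2 + 12·t + 6, setzen wir t = 8.349959937044364 ein und erhalten a = -2403.78639496432.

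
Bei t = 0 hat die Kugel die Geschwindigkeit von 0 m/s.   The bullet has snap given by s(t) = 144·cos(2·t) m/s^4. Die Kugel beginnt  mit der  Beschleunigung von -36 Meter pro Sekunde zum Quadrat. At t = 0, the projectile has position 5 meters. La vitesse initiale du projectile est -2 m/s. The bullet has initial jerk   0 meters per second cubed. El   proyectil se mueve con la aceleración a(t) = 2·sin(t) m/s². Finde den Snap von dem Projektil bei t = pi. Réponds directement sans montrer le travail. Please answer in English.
At t = pi, s = 0.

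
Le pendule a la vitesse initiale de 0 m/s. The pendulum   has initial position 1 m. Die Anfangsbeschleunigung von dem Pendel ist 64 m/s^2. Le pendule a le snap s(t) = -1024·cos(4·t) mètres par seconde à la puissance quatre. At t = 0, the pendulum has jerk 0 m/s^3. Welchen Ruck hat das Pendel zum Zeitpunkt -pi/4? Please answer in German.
Ausgehend von dem Snap s(t) = -1024·cos(4·t), nehmen wir 1 Integral. Die Stammfunktion von dem Snap, mit j(0) = 0, ergibt den Ruck: j(t) = -256·sin(4·t). Mit j(t) = -256·sin(4·t) und Einsetzen von t = -pi/4, finden wir j = 0.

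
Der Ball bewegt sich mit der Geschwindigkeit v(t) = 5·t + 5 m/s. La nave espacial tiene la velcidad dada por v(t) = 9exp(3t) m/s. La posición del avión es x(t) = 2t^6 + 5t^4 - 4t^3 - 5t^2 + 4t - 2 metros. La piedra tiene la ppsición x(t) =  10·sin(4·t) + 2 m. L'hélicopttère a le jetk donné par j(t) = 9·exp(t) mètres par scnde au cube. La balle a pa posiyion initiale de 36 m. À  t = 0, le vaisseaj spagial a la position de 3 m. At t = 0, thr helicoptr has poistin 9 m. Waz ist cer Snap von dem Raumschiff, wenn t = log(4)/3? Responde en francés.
Pour résoudre ceci, nous devons prendre 3 dérivées de notre équation de la vitesse v(t) = 9·exp(3·t). La dérivée de la vitesse donne l'accélération: a(t) = 27·exp(3·t). En prenant d/dt de a(t), nous trouvons j(t) = 81·exp(3·t). La dérivée du jerk donne le snap: s(t) = 243·exp(3·t). Nous avons le snap s(t) = 243·exp(3·t). En substituant t = log(4)/3: s(log(4)/3) = 972.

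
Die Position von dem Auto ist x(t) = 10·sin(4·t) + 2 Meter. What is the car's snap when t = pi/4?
To solve this, we need to take 4 derivatives of our position equation x(t) = 10·sin(4·t) + 2. Taking d/dt of x(t), we find v(t) = 40·cos(4·t). Differentiating velocity, we get acceleration: a(t) = -160·sin(4·t). The derivative of acceleration gives jerk: j(t) = -640·cos(4·t). The derivative of jerk gives snap: s(t) = 2560·sin(4·t). From the given snap equation s(t) = 2560·sin(4·t), we substitute t = pi/4 to get s = 0.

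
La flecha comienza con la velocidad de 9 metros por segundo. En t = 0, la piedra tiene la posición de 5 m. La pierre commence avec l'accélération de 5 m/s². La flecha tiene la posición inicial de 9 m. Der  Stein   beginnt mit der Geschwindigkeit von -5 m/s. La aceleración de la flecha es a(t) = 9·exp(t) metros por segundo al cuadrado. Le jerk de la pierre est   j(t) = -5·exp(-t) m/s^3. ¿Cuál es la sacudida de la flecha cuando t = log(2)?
Para resolver esto, necesitamos tomar 1 derivada de nuestra ecuación de la aceleración a(t) = 9·exp(t). La derivada de la aceleración da la sacudida: j(t) = 9·exp(t). Tenemos la sacudida j(t) = 9·exp(t). Sustituyendo t = log(2): j(log(2)) = 18.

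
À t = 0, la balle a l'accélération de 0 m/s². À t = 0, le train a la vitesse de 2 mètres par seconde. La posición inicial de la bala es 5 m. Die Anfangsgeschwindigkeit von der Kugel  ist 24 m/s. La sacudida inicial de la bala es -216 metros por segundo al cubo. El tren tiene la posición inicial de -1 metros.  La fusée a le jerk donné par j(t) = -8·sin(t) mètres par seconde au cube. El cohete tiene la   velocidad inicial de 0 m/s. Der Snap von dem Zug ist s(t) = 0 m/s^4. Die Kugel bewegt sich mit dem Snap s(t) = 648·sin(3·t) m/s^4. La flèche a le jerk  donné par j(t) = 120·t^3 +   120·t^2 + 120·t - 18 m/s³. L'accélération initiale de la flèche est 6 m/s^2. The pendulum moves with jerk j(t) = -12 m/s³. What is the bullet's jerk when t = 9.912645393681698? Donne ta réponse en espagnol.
Debemos encontrar la integral de nuestra ecuación del snap s(t) = 648·sin(3·t) 1 vez. Integrando el snap y usando la condición inicial j(0) = -216, obtenemos j(t) = -216·cos(3·t). Usando j(t) = -216·cos(3·t) y sustituyendo t = 9.912645393681698, encontramos j = 23.1095936317561.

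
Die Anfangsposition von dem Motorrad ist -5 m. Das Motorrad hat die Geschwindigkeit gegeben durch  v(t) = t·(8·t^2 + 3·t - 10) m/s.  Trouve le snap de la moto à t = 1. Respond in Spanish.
Debemos derivar nuestra ecuación de la velocidad v(t) = t·(8·t^2 + 3·t - 10) 3 veces. La derivada de la velocidad da la aceleración: a(t) = 8·t^2 + t·(16·t + 3) + 3·t - 10. Derivando la aceleración, obtenemos la sacudida: j(t) = 48·t + 6. Tomando d/dt de j(t), encontramos s(t) = 48. Usando s(t) = 48 y sustituyendo t = 1, encontramos s = 48.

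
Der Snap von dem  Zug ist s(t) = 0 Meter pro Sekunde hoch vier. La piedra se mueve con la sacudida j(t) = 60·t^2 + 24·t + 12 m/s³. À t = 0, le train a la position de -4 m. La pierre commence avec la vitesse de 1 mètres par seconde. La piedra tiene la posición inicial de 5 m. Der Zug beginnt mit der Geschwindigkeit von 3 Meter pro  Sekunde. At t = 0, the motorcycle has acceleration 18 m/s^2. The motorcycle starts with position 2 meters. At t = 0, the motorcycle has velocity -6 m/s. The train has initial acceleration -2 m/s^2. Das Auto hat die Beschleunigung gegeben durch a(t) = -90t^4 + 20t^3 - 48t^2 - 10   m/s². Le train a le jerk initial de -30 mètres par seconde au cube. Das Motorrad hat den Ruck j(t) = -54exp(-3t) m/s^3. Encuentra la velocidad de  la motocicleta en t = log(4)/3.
Partiendo de la sacudida j(t) = -54·exp(-3·t), tomamos 2 integrales. La antiderivada de la sacudida, con a(0) = 18, da la aceleración: a(t) = 18·exp(-3·t). Integrando la aceleración y usando la condición inicial v(0) = -6, obtenemos v(t) = -6·exp(-3·t). Tenemos la velocidad v(t) = -6·exp(-3·t). Sustituyendo t = log(4)/3: v(log(4)/3) = -3/2.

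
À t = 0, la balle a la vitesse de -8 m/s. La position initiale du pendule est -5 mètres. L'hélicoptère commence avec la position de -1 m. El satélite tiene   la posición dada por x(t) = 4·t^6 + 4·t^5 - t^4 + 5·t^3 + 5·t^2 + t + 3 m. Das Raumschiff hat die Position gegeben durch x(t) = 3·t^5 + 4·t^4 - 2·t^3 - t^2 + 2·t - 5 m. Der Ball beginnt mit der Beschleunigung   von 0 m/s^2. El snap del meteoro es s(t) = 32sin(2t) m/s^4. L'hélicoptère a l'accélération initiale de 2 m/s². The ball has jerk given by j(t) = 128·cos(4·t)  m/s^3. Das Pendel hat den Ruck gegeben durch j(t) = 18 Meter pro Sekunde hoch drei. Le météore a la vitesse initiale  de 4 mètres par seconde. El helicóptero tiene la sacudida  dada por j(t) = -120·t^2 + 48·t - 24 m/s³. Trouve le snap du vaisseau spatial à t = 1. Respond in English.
To solve this, we need to take 4 derivatives of our position equation x(t) = 3·t^5 + 4·t^4 - 2·t^3 - t^2 + 2·t - 5. The derivative of position gives velocity: v(t) = 15·t^4 + 16·t^3 - 6·t^2 - 2·t + 2. The derivative of velocity gives acceleration: a(t) = 60·t^3 + 48·t^2 - 12·t - 2. The derivative of acceleration gives jerk: j(t) = 180·t^2 + 96·t - 12. Taking d/dt of j(t), we find s(t) = 360·t + 96. From the given snap equation s(t) = 360·t + 96, we substitute t = 1 to get s = 456.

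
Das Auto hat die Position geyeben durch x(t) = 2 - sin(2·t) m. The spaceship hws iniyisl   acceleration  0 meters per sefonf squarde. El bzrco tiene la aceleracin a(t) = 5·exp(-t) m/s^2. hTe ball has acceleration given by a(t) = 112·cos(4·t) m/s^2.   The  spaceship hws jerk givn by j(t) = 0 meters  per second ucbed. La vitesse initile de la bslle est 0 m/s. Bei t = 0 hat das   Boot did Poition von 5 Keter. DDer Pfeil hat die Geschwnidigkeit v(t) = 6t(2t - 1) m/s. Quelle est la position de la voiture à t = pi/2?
En utilisant x(t) = 2 - sin(2·t) et en substituant t = pi/2, nous trouvons x = 2.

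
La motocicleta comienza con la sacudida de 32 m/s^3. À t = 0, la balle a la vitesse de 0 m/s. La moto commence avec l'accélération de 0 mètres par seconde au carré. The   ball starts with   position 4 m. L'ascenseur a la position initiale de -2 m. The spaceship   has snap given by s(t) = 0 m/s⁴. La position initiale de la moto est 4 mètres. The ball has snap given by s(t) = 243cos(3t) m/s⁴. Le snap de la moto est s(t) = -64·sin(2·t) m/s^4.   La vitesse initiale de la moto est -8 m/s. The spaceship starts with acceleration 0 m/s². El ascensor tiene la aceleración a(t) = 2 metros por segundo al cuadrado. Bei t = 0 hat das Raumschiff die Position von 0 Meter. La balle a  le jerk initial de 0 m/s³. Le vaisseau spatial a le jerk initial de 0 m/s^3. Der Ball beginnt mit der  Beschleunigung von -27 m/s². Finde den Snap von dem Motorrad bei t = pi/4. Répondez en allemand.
Aus der Gleichung für den Snap s(t) = -64·sin(2·t), setzen wir t = pi/4 ein und erhalten s = -64.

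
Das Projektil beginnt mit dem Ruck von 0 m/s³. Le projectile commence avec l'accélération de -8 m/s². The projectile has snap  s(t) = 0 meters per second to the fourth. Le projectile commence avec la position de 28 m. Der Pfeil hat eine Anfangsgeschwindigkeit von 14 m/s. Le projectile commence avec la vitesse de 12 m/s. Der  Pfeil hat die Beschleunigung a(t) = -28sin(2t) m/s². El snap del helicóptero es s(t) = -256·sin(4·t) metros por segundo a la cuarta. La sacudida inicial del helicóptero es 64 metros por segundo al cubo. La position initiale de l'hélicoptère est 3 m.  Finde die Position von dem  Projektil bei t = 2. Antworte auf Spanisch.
Debemos encontrar la antiderivada de nuestra ecuación del snap s(t) = 0 4 veces. La integral del snap, con j(0) = 0, da la sacudida: j(t) = 0. Integrando la sacudida y usando la condición inicial a(0) = -8, obtenemos a(t) = -8. La antiderivada de la aceleración es la velocidad. Usando v(0) = 12, obtenemos v(t) = 12 - 8·t. Integrando la velocidad y usando la condición inicial x(0) = 28, obtenemos x(t) = -4·t^2 + 12·t + 28. De la ecuación de la posición x(t) = -4·t^2 + 12·t + 28, sustituimos t = 2 para obtener x = 36.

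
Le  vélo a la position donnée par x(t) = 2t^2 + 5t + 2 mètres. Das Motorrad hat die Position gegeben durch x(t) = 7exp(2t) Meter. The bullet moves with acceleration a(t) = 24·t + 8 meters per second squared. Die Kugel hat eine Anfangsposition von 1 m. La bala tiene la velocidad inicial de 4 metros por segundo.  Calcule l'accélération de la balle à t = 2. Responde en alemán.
Aus der Gleichung für die Beschleunigung a(t) = 24·t + 8, setzen wir t = 2 ein und erhalten a = 56.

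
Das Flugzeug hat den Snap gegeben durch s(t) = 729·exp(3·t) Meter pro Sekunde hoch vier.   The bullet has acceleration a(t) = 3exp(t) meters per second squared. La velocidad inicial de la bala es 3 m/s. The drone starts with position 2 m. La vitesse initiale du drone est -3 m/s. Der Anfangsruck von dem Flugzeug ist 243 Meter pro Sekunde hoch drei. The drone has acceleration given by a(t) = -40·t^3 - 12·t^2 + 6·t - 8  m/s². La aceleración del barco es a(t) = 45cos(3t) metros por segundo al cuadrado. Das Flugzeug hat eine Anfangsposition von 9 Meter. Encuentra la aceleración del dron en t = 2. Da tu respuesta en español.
De la ecuación de la aceleración a(t) = -40·t^3 - 12·t^2 + 6·t - 8, sustituimos t = 2 para obtener a = -364.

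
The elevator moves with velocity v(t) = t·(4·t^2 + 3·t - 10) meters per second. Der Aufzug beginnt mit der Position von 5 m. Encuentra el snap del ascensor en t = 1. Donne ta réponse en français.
Nous devons dériver notre équation de la vitesse v(t) = t·(4·t^2 + 3·t - 10) 3 fois. En dérivant la vitesse, nous obtenons l'accélération: a(t) = 4·t^2 + t·(8·t + 3) + 3·t - 10. En prenant d/dt de a(t), nous trouvons j(t) = 24·t + 6. La dérivée du jerk donne le snap: s(t) = 24. En utilisant s(t) = 24 et en substituant t = 1, nous trouvons s = 24.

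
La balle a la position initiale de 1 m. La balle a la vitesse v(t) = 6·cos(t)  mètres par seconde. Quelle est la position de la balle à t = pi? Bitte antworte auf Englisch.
To solve this, we need to take 1 integral of our velocity equation v(t) = 6·cos(t). Taking ∫v(t)dt and applying x(0) = 1, we find x(t) = 6·sin(t) + 1. Using x(t) = 6·sin(t) + 1 and substituting t = pi, we find x = 1.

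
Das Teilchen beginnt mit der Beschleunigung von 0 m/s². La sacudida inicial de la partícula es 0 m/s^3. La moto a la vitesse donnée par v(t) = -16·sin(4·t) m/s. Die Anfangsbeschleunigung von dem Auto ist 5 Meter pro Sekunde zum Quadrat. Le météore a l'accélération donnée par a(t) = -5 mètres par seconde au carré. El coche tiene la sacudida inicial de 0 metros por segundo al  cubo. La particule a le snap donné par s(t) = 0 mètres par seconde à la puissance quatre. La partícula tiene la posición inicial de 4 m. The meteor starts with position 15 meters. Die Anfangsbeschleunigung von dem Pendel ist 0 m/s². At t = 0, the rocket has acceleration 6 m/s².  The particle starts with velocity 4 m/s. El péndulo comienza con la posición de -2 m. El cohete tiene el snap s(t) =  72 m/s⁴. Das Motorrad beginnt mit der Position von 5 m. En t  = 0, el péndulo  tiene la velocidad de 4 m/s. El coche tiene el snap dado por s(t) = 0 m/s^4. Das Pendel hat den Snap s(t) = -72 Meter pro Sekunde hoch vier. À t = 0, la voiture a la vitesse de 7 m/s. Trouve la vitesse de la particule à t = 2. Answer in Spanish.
Para resolver esto, necesitamos tomar 3 antiderivadas de nuestra ecuación del snap s(t) = 0. La integral del snap, con j(0) = 0, da la sacudida: j(t) = 0. La antiderivada de la sacudida, con a(0) = 0, da la aceleración: a(t) = 0. La integral de la aceleración es la velocidad. Usando v(0) = 4, obtenemos v(t) = 4. Usando v(t) = 4 y sustituyendo t = 2, encontramos v = 4.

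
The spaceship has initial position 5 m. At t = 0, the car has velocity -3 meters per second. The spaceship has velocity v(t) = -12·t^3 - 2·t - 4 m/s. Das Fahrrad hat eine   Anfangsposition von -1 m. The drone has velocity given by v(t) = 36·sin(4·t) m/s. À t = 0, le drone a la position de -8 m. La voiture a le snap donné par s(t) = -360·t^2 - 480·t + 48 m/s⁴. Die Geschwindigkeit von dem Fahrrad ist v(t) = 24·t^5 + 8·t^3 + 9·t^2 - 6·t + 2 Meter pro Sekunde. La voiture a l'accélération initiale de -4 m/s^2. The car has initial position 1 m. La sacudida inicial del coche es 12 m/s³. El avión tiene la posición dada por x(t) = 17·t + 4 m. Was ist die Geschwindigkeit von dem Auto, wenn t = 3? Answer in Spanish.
Para resolver esto, necesitamos tomar 3 antiderivadas de nuestra ecuación del snap s(t) = -360·t^2 - 480·t + 48. La antiderivada del snap, con j(0) = 12, da la sacudida: j(t) = -120·t^3 - 240·t^2 + 48·t + 12. La integral de la sacudida, con a(0) = -4, da la aceleración: a(t) = -30·t^4 - 80·t^3 + 24·t^2 + 12·t - 4. La antiderivada de la aceleración es la velocidad. Usando v(0) = -3, obtenemos v(t) = -6·t^5 - 20·t^4 + 8·t^3 + 6·t^2 - 4·t - 3. Usando v(t) = -6·t^5 - 20·t^4 + 8·t^3 + 6·t^2 - 4·t - 3 y sustituyendo t = 3, encontramos v = -2823.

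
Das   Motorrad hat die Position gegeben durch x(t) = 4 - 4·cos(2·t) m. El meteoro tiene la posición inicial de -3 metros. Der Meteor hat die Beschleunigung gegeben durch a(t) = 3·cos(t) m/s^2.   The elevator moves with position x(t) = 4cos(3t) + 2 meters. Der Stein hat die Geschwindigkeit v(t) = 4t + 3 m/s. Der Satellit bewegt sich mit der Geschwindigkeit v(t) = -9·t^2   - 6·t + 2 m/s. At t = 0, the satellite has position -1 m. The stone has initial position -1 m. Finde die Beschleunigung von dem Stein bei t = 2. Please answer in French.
Pour résoudre ceci, nous devons prendre 1 dérivée de notre équation de la vitesse v(t) = 4·t + 3. En prenant d/dt de v(t), nous trouvons a(t) = 4. En utilisant a(t) = 4 et en substituant t = 2, nous trouvons a = 4.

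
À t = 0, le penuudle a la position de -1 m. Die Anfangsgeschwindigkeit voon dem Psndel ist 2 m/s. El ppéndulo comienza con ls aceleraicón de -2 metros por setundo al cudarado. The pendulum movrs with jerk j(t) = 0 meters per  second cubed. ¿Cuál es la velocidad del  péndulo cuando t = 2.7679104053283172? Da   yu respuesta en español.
Para resolver esto, necesitamos tomar 2 integrales de nuestra ecuación de la sacudida j(t) = 0. La integral de la sacudida es la aceleración. Usando a(0) = -2, obtenemos a(t) = -2. Tomando ∫a(t)dt y aplicando v(0) = 2, encontramos v(t) = 2 - 2·t. Usando v(t) = 2 - 2·t y sustituyendo t = 2.7679104053283172, encontramos v = -3.53582081065663.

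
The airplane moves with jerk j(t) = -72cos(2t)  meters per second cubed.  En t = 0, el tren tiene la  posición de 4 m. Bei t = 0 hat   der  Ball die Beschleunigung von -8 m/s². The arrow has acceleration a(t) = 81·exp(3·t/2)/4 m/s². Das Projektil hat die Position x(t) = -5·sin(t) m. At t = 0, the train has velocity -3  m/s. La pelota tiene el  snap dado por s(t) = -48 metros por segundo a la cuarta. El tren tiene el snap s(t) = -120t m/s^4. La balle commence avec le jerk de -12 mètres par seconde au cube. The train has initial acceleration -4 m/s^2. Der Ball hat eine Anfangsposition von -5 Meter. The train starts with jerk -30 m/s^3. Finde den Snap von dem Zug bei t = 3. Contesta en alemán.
Wir haben den Snap s(t) = -120·t. Durch Einsetzen von t = 3: s(3) = -360.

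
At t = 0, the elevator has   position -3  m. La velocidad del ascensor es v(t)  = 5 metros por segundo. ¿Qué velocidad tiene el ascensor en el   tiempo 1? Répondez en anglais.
From the given velocity equation v(t) = 5, we substitute t = 1 to get v = 5.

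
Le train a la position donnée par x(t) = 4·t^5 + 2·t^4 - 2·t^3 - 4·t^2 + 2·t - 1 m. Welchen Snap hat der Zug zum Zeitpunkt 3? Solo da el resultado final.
Bei t = 3, s = 1488.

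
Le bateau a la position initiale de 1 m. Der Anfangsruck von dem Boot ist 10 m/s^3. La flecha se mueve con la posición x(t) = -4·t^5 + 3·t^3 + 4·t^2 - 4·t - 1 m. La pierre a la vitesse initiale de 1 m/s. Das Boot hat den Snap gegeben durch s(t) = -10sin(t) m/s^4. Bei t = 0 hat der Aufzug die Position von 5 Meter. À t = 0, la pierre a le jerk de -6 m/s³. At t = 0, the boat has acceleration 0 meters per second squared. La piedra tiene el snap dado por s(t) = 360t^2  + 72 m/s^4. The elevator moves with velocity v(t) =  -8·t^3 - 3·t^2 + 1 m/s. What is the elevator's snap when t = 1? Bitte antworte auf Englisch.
We must differentiate our velocity equation v(t) = -8·t^3 - 3·t^2 + 1 3 times. Taking d/dt of v(t), we find a(t) = -24·t^2 - 6·t. Taking d/dt of a(t), we find j(t) = -48·t - 6. Taking d/dt of j(t), we find s(t) = -48. Using s(t) = -48 and substituting t = 1, we find s = -48.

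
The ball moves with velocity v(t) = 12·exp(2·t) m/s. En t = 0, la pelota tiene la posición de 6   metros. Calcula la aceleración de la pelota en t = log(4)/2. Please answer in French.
En partant de la vitesse v(t) = 12·exp(2·t), nous prenons 1 dérivée. La dérivée de la vitesse donne l'accélération: a(t) = 24·exp(2·t). En utilisant a(t) = 24·exp(2·t) et en substituant t = log(4)/2, nous trouvons a = 96.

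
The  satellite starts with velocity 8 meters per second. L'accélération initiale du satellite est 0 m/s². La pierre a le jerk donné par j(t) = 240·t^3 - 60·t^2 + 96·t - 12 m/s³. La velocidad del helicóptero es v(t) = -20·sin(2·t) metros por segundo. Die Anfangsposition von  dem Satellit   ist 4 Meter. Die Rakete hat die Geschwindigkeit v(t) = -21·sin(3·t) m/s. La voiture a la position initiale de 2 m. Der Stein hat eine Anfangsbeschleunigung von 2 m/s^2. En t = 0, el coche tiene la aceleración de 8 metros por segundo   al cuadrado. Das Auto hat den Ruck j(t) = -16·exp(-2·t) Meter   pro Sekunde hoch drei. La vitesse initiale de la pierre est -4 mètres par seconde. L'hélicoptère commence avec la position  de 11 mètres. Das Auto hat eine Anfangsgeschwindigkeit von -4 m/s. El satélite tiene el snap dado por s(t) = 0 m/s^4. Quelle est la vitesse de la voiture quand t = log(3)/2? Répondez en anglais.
To find the answer, we compute 2 antiderivatives of j(t) = -16·exp(-2·t). Finding the integral of j(t) and using a(0) = 8: a(t) = 8·exp(-2·t). Taking ∫a(t)dt and applying v(0) = -4, we find v(t) = -4·exp(-2·t). We have velocity v(t) = -4·exp(-2·t). Substituting t = log(3)/2: v(log(3)/2) = -4/3.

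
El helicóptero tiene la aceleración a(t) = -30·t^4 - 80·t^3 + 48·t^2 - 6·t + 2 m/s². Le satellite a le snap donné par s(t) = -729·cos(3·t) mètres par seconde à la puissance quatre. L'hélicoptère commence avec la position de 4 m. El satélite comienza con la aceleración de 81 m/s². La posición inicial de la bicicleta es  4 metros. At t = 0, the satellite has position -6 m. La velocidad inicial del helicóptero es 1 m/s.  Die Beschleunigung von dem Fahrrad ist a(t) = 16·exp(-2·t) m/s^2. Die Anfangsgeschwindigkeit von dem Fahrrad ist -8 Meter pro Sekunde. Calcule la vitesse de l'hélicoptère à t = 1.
Pour résoudre ceci, nous devons prendre 1 intégrale de notre équation de l'accélération a(t) = -30·t^4 - 80·t^3 + 48·t^2 - 6·t + 2. La primitive de l'accélération, avec v(0) = 1, donne la vitesse: v(t) = -6·t^5 - 20·t^4 + 16·t^3 - 3·t^2 + 2·t + 1. En utilisant v(t) = -6·t^5 - 20·t^4 + 16·t^3 - 3·t^2 + 2·t + 1 et en substituant t = 1, nous trouvons v = -10.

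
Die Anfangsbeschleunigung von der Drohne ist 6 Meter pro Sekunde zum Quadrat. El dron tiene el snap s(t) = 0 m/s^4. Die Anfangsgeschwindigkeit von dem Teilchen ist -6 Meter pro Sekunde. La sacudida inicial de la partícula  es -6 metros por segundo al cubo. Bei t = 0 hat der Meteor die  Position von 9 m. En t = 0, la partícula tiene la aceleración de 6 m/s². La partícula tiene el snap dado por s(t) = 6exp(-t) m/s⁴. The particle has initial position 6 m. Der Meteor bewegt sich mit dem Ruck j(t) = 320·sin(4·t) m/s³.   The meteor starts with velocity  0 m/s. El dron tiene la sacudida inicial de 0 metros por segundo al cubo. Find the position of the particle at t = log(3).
We need to integrate our snap equation s(t) = 6·exp(-t) 4 times. Taking ∫s(t)dt and applying j(0) = -6, we find j(t) = -6·exp(-t). The integral of jerk, with a(0) = 6, gives acceleration: a(t) = 6·exp(-t). The antiderivative of acceleration, with v(0) = -6, gives velocity: v(t) = -6·exp(-t). The integral of velocity, with x(0) = 6, gives position: x(t) = 6·exp(-t). From the given position equation x(t) = 6·exp(-t), we substitute t = log(3) to get x = 2.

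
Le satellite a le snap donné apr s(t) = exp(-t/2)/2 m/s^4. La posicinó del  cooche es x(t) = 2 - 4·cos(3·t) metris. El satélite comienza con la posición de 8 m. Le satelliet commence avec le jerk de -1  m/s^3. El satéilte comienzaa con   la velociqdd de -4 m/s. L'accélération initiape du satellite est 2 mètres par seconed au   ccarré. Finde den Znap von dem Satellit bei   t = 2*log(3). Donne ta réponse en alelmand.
Wir haben den Snap s(t) = exp(-t/2)/2. Durch Einsetzen von t = 2*log(3): s(2*log(3)) = 1/6.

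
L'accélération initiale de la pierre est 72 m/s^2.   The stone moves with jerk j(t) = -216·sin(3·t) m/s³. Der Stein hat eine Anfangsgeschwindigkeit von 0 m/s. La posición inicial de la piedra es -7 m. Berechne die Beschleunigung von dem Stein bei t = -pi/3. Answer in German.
Ausgehend von dem Ruck j(t) = -216·sin(3·t), nehmen wir 1 Integral. Das Integral von dem Ruck ist die Beschleunigung. Mit a(0) = 72 erhalten wir a(t) = 72·cos(3·t). Mit a(t) = 72·cos(3·t) und Einsetzen von t = -pi/3, finden wir a = -72.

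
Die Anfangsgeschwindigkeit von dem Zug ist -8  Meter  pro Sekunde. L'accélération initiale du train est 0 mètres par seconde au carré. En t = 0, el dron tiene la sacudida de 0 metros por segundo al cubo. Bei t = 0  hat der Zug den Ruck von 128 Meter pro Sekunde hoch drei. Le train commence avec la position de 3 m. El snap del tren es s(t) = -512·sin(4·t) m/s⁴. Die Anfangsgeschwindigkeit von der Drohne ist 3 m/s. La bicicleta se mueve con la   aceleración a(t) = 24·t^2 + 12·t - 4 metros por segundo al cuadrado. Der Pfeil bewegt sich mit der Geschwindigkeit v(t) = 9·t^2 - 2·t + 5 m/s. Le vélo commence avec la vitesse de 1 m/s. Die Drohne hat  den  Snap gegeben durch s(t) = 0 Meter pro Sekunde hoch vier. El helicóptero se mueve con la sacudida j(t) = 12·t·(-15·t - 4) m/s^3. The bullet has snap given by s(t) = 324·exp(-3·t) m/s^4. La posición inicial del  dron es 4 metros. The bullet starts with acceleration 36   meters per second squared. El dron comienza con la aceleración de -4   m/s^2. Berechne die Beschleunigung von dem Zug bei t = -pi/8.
Wir müssen unsere Gleichung für den Snap s(t) = -512·sin(4·t) 2-mal integrieren. Das Integral von dem Snap ist der Ruck. Mit j(0) = 128 erhalten wir j(t) = 128·cos(4·t). Mit ∫j(t)dt und Anwendung von a(0) = 0, finden wir a(t) = 32·sin(4·t). Wir haben die Beschleunigung a(t) = 32·sin(4·t). Durch Einsetzen von t = -pi/8: a(-pi/8) = -32.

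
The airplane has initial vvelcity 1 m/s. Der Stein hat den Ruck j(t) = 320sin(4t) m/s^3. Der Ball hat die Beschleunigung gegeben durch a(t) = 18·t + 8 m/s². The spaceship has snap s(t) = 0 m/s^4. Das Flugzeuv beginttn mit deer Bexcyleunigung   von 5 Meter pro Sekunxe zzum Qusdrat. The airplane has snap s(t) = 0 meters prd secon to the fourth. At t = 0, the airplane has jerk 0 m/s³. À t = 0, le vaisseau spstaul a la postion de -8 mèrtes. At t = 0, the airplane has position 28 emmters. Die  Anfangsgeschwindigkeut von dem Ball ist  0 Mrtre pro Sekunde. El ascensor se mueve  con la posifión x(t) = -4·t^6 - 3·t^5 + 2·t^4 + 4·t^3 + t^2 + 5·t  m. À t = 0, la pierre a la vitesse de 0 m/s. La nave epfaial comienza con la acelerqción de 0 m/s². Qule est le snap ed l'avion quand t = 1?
Nous avons le snap s(t) = 0. En substituant t = 1: s(1) = 0.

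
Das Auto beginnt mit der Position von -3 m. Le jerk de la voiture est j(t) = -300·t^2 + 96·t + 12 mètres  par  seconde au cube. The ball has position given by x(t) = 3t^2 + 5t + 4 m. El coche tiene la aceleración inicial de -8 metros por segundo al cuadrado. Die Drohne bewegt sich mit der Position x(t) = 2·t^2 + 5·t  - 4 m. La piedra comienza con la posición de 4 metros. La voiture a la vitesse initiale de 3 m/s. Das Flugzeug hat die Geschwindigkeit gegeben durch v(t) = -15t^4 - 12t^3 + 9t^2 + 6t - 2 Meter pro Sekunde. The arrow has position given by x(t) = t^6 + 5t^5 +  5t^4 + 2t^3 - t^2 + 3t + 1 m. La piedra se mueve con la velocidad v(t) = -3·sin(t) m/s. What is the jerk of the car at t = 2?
Using j(t) = -300·t^2 + 96·t + 12 and substituting t = 2, we find j = -996.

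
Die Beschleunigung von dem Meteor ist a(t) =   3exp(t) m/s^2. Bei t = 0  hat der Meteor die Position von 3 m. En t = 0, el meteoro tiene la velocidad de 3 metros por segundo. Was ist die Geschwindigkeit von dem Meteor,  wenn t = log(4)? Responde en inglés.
To solve this, we need to take 1 integral of our acceleration equation a(t) = 3·exp(t). Finding the integral of a(t) and using v(0) = 3: v(t) = 3·exp(t). Using v(t) = 3·exp(t) and substituting t = log(4), we find v = 12.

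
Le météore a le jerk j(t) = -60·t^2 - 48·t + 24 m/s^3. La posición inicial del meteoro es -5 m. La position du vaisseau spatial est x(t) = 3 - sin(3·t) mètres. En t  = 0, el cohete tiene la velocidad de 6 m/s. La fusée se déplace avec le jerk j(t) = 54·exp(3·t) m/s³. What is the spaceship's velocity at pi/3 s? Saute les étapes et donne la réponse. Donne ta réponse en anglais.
The answer is 3.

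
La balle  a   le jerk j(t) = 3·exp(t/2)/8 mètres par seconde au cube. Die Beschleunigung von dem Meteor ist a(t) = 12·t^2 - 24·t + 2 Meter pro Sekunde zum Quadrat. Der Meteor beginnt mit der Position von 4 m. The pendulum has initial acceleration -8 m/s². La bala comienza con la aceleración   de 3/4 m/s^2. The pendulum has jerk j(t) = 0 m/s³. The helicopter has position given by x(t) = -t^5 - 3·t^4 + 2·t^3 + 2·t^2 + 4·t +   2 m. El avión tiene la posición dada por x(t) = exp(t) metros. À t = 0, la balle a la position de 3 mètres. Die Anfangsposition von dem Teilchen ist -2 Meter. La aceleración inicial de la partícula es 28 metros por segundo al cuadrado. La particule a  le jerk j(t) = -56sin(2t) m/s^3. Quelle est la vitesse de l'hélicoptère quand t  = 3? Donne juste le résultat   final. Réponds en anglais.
v(3) = -659.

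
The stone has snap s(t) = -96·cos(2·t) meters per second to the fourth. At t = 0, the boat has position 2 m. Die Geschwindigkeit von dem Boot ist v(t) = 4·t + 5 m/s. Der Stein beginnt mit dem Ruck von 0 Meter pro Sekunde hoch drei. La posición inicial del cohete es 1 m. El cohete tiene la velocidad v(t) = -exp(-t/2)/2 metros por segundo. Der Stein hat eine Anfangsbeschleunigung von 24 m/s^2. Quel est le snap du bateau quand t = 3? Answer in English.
Starting from velocity v(t) = 4·t + 5, we take 3 derivatives. The derivative of velocity gives acceleration: a(t) = 4. The derivative of acceleration gives jerk: j(t) = 0. The derivative of jerk gives snap: s(t) = 0. From the given snap equation s(t) = 0, we substitute t = 3 to get s = 0.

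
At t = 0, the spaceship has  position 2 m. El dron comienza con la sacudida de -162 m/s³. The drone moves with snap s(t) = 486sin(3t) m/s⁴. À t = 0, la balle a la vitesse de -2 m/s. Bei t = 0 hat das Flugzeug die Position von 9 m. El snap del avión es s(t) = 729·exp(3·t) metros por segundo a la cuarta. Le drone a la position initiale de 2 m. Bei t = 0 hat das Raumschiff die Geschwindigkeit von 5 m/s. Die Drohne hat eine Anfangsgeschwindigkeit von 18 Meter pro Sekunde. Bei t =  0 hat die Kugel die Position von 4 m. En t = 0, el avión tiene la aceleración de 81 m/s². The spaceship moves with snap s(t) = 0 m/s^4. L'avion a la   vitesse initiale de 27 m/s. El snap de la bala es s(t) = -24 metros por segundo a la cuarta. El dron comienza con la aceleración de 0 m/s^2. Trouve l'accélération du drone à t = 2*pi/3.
Pour résoudre ceci, nous devons prendre 2 primitives de notre équation du snap s(t) = 486·sin(3·t). L'intégrale du snap est le jerk. En utilisant j(0) = -162, nous obtenons j(t) = -162·cos(3·t). L'intégrale du jerk, avec a(0) = 0, donne l'accélération: a(t) = -54·sin(3·t). En utilisant a(t) = -54·sin(3·t) et en substituant t = 2*pi/3, nous trouvons a = 0.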